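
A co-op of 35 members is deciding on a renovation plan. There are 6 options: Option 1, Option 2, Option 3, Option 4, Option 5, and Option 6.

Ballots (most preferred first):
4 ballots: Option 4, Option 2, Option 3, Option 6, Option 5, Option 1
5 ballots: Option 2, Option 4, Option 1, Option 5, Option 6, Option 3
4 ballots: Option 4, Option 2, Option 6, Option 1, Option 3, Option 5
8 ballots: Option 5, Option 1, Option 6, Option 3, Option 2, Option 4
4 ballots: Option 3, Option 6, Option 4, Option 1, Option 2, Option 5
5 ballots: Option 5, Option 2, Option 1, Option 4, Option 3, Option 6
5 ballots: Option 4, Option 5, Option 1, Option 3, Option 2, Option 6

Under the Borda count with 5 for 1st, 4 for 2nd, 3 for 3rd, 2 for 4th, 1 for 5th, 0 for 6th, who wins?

Option 4

Option 1: 4×0 + 5×3 + 4×2 + 8×4 + 4×2 + 5×3 + 5×3 = 93
Option 2: 4×4 + 5×5 + 4×4 + 8×1 + 4×1 + 5×4 + 5×1 = 94
Option 3: 4×3 + 5×0 + 4×1 + 8×2 + 4×5 + 5×1 + 5×2 = 67
Option 4: 4×5 + 5×4 + 4×5 + 8×0 + 4×3 + 5×2 + 5×5 = 107
Option 5: 4×1 + 5×2 + 4×0 + 8×5 + 4×0 + 5×5 + 5×4 = 99
Option 6: 4×2 + 5×1 + 4×3 + 8×3 + 4×4 + 5×0 + 5×0 = 65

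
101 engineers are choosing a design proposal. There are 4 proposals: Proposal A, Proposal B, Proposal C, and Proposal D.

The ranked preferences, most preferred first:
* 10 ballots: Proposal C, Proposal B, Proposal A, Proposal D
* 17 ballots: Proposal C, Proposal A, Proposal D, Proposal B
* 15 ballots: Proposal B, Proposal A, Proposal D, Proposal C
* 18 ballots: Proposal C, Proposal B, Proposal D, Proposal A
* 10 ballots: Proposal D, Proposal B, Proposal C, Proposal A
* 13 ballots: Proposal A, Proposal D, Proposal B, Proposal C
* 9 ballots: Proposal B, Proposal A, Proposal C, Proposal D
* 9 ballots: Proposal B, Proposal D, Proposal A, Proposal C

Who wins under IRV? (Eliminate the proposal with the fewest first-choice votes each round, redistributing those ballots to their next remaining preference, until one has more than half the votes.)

Proposal B

Round 1: Proposal A 13, Proposal B 33, Proposal C 45, Proposal D 10. Proposal D eliminated.
Round 2: Proposal A 13, Proposal B 43, Proposal C 45. Proposal A eliminated.
Round 3: Proposal B 56, Proposal C 45. Proposal B has a majority (≥51).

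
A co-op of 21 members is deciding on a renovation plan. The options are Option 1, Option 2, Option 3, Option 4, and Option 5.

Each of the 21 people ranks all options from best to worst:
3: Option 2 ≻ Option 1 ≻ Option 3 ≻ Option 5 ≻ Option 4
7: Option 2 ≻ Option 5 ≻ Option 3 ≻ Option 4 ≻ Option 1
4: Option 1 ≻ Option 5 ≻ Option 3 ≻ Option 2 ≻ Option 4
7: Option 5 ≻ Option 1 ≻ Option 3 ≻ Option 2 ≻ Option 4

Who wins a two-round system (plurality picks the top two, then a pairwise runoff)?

Round 1 first-place votes: Option 1 4, Option 2 10, Option 3 0, Option 4 0, Option 5 7. Option 2 and Option 5 advance.
Runoff: Option 2 is ranked above Option 5 on 10 ballots, Option 5 above Option 2 on 11.

Option 5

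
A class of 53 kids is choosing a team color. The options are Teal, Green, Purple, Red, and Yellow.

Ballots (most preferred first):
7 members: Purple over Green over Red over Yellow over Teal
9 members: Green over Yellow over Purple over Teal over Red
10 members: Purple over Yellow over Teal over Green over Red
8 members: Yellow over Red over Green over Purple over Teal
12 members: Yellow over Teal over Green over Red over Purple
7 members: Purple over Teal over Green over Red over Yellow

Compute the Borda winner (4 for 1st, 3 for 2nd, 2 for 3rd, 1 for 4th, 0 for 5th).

Teal: 7×0 + 9×1 + 10×2 + 8×0 + 12×3 + 7×3 = 86
Green: 7×3 + 9×4 + 10×1 + 8×2 + 12×2 + 7×2 = 121
Purple: 7×4 + 9×2 + 10×4 + 8×1 + 12×0 + 7×4 = 122
Red: 7×2 + 9×0 + 10×0 + 8×3 + 12×1 + 7×1 = 57
Yellow: 7×1 + 9×3 + 10×3 + 8×4 + 12×4 + 7×0 = 144

Yellow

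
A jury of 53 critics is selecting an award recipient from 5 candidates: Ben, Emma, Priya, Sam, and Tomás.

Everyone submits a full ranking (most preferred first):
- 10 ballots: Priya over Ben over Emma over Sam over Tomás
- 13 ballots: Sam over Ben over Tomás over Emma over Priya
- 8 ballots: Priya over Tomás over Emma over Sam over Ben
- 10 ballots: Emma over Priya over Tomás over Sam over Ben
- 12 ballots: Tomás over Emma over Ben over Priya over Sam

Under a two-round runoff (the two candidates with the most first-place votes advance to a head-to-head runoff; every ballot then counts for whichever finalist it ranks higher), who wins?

Round 1 first-place votes: Ben 0, Emma 10, Priya 18, Sam 13, Tomás 12. Priya and Sam advance.
Runoff: Priya is ranked above Sam on 40 ballots, Sam above Priya on 13.

Priya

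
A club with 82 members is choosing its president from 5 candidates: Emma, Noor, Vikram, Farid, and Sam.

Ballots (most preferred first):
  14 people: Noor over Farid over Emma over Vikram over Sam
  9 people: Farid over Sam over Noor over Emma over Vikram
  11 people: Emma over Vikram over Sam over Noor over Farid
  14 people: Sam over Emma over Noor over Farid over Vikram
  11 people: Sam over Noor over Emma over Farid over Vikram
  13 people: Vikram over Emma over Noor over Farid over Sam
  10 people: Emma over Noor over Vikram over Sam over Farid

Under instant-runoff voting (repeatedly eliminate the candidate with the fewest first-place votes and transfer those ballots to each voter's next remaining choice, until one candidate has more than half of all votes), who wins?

Round 1: Emma 21, Noor 14, Vikram 13, Farid 9, Sam 25. Farid eliminated.
Round 2: Emma 21, Noor 14, Vikram 13, Sam 34. Vikram eliminated.
Round 3: Emma 34, Noor 14, Sam 34. Noor eliminated.
Round 4: Emma 48, Sam 34. Emma has a majority (≥42).

Emma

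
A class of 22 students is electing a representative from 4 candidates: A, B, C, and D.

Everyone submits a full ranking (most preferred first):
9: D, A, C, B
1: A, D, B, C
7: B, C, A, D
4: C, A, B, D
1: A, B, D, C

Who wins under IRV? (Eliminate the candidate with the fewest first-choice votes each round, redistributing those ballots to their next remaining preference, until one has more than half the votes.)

Round 1: A 2, B 7, C 4, D 9. A eliminated.
Round 2: B 8, C 4, D 10. C eliminated.
Round 3: B 12, D 10. B has a majority (≥12).

B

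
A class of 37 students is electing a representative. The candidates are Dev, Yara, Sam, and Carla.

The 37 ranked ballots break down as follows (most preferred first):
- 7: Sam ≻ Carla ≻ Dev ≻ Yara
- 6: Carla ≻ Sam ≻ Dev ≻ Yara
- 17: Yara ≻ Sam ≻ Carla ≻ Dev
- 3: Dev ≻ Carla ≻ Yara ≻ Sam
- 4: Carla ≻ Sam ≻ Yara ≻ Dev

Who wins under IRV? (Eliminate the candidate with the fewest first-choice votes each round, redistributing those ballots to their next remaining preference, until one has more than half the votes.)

Round 1: Dev 3, Yara 17, Sam 7, Carla 10. Dev eliminated.
Round 2: Yara 17, Sam 7, Carla 13. Sam eliminated.
Round 3: Yara 17, Carla 20. Carla has a majority (≥19).

Carla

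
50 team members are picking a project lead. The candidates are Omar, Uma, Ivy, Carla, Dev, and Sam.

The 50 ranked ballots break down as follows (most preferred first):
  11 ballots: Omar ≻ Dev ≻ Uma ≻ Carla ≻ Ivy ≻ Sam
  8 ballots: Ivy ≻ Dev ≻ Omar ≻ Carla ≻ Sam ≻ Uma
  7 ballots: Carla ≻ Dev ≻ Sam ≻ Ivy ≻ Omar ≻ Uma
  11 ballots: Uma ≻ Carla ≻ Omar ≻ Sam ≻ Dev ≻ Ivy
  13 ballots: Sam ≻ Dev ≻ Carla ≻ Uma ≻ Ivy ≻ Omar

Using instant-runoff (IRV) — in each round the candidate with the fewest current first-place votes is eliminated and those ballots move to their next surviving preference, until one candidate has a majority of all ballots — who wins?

Omar

Round 1: Omar 11, Uma 11, Ivy 8, Carla 7, Dev 0, Sam 13. Dev eliminated.
Round 2: Omar 11, Uma 11, Ivy 8, Carla 7, Sam 13. Carla eliminated.
Round 3: Omar 11, Uma 11, Ivy 8, Sam 20. Ivy eliminated.
Round 4: Omar 19, Uma 11, Sam 20. Uma eliminated.
Round 5: Omar 30, Sam 20. Omar has a majority (≥26).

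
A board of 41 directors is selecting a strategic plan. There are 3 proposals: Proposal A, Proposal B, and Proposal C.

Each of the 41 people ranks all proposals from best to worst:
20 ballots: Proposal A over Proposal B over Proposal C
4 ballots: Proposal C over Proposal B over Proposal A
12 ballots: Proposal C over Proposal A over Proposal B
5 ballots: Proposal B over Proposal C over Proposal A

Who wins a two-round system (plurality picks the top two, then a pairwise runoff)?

Round 1 first-place votes: Proposal A 20, Proposal B 5, Proposal C 16. Proposal A and Proposal C advance.
Runoff: Proposal A is ranked above Proposal C on 20 ballots, Proposal C above Proposal A on 21.

Proposal C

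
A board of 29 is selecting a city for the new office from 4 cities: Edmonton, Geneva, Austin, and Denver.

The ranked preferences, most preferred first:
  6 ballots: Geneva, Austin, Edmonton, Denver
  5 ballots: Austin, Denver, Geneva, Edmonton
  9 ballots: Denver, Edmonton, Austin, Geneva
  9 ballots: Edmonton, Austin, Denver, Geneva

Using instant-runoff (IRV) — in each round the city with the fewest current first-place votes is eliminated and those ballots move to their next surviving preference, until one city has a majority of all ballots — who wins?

Edmonton

Round 1: Edmonton 9, Geneva 6, Austin 5, Denver 9. Austin eliminated.
Round 2: Edmonton 9, Geneva 6, Denver 14. Geneva eliminated.
Round 3: Edmonton 15, Denver 14. Edmonton has a majority (≥15).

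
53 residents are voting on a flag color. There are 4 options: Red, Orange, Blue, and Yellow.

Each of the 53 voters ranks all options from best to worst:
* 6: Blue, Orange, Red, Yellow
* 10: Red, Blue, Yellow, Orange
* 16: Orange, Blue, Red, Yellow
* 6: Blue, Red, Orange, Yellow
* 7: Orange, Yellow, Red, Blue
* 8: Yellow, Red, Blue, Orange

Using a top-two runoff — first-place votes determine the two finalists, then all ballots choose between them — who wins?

Round 1 first-place votes: Red 10, Orange 23, Blue 12, Yellow 8. Orange and Blue advance.
Runoff: Orange is ranked above Blue on 23 ballots, Blue above Orange on 30.

Blue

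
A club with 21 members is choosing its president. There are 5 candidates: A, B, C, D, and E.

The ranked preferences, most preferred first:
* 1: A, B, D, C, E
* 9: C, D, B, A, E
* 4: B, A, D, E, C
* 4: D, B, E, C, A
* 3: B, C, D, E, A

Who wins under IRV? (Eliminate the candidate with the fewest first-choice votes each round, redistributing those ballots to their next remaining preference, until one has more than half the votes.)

Round 1: A 1, B 7, C 9, D 4, E 0. E eliminated.
Round 2: A 1, B 7, C 9, D 4. A eliminated.
Round 3: B 8, C 9, D 4. D eliminated.
Round 4: B 12, C 9. B has a majority (≥11).

B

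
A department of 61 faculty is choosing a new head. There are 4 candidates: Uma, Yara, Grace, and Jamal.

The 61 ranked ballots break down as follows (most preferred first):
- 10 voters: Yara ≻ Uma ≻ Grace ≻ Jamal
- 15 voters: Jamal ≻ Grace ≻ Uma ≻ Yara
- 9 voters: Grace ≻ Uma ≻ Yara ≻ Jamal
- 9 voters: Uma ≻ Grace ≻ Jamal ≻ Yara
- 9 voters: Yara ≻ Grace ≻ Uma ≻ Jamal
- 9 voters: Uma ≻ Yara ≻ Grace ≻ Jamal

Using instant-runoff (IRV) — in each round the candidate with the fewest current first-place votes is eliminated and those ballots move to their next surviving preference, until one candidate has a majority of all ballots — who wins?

Round 1: Uma 18, Yara 19, Grace 9, Jamal 15. Grace eliminated.
Round 2: Uma 27, Yara 19, Jamal 15. Jamal eliminated.
Round 3: Uma 42, Yara 19. Uma has a majority (≥31).

Uma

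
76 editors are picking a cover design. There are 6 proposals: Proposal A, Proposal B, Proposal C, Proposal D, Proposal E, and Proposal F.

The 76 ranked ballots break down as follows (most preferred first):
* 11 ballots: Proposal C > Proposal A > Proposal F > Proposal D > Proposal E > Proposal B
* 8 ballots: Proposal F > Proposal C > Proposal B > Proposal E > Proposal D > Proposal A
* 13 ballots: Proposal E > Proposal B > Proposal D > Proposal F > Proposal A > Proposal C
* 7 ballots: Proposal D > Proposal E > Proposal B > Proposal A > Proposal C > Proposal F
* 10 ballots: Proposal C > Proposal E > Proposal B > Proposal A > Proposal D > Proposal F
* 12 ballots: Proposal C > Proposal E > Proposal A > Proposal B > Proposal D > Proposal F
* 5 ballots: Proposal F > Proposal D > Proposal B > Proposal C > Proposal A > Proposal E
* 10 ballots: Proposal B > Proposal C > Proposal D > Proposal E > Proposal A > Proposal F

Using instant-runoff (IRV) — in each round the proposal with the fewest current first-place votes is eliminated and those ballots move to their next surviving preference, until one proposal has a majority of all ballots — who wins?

Round 1: Proposal A 0, Proposal B 10, Proposal C 33, Proposal D 7, Proposal E 13, Proposal F 13. Proposal A eliminated.
Round 2: Proposal B 10, Proposal C 33, Proposal D 7, Proposal E 13, Proposal F 13. Proposal D eliminated.
Round 3: Proposal B 10, Proposal C 33, Proposal E 20, Proposal F 13. Proposal B eliminated.
Round 4: Proposal C 43, Proposal E 20, Proposal F 13. Proposal C has a majority (≥39).

Proposal C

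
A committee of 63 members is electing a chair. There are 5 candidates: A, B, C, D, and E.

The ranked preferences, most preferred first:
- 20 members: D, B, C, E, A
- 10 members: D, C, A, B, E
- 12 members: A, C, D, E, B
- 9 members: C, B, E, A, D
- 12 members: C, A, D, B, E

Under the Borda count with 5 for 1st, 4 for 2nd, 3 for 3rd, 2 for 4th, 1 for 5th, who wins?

C

A: 20×1 + 10×3 + 12×5 + 9×2 + 12×4 = 176
B: 20×4 + 10×2 + 12×1 + 9×4 + 12×2 = 172
C: 20×3 + 10×4 + 12×4 + 9×5 + 12×5 = 253
D: 20×5 + 10×5 + 12×3 + 9×1 + 12×3 = 231
E: 20×2 + 10×1 + 12×2 + 9×3 + 12×1 = 113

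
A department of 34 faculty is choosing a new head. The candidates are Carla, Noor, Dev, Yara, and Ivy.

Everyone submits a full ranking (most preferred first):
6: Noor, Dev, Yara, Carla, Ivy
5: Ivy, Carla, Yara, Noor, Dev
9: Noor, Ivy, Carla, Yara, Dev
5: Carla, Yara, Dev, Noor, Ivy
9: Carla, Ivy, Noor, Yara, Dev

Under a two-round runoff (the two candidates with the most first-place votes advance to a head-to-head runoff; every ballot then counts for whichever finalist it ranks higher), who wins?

Round 1 first-place votes: Carla 14, Noor 15, Dev 0, Yara 0, Ivy 5. Noor and Carla advance.
Runoff: Noor is ranked above Carla on 15 ballots, Carla above Noor on 19.

Carla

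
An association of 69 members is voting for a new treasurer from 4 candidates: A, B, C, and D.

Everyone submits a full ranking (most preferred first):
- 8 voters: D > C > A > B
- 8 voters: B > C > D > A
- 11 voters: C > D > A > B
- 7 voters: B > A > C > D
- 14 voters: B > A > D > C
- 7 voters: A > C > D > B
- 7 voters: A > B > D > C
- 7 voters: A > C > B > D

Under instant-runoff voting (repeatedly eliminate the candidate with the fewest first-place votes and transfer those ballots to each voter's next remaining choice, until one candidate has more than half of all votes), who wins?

A

Round 1: A 21, B 29, C 11, D 8. D eliminated.
Round 2: A 21, B 29, C 19. C eliminated.
Round 3: A 40, B 29. A has a majority (≥35).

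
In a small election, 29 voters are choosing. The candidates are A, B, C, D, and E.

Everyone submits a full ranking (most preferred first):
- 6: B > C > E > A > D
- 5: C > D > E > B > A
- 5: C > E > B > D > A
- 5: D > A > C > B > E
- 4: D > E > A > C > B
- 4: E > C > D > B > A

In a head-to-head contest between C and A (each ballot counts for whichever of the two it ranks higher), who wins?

C

C is ranked above A on 20 ballots; A above C on 9.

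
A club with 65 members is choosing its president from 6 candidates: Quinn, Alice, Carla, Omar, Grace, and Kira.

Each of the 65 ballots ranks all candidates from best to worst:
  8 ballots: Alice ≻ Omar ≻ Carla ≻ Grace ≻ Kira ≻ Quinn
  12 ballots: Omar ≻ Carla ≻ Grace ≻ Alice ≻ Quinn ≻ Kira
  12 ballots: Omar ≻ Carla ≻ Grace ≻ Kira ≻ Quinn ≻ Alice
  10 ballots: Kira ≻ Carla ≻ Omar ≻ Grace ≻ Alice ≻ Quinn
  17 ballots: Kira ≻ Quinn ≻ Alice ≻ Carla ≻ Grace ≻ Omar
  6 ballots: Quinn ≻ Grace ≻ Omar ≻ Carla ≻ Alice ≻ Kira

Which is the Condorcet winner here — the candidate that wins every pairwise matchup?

Omar vs Quinn: 42–23
Omar vs Alice: 40–25
Omar vs Carla: 38–27
Omar vs Grace: 42–23
Omar vs Kira: 38–27
Omar beats every other candidate.

Omar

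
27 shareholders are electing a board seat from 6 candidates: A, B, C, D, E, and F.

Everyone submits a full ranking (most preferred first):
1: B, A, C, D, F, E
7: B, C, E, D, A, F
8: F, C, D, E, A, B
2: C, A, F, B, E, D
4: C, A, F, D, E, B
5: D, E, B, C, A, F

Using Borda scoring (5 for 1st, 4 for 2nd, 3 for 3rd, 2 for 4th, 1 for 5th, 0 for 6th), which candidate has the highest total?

A: 1×4 + 7×1 + 8×1 + 2×4 + 4×4 + 5×1 = 48
B: 1×5 + 7×5 + 8×0 + 2×2 + 4×0 + 5×3 = 59
C: 1×3 + 7×4 + 8×4 + 2×5 + 4×5 + 5×2 = 103
D: 1×2 + 7×2 + 8×3 + 2×0 + 4×2 + 5×5 = 73
E: 1×0 + 7×3 + 8×2 + 2×1 + 4×1 + 5×4 = 63
F: 1×1 + 7×0 + 8×5 + 2×3 + 4×3 + 5×0 = 59

C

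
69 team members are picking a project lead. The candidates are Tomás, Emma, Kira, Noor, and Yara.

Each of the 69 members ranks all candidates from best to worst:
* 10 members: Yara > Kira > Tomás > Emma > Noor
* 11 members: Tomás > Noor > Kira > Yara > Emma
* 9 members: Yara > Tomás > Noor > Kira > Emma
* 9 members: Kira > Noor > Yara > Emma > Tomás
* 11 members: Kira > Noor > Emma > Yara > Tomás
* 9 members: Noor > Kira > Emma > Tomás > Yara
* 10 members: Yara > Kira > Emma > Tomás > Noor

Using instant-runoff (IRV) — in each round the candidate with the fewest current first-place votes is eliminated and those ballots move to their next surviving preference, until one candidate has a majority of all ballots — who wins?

Kira

Round 1: Tomás 11, Emma 0, Kira 20, Noor 9, Yara 29. Emma eliminated.
Round 2: Tomás 11, Kira 20, Noor 9, Yara 29. Noor eliminated.
Round 3: Tomás 11, Kira 29, Yara 29. Tomás eliminated.
Round 4: Kira 40, Yara 29. Kira has a majority (≥35).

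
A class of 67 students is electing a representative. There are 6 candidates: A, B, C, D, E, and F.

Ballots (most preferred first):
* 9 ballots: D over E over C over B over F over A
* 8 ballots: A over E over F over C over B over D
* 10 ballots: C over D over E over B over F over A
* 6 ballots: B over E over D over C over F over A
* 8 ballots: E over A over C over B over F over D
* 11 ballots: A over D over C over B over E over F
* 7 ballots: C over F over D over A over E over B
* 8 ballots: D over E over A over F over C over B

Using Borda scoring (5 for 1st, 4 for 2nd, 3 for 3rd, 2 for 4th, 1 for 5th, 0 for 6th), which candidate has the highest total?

E

A: 9×0 + 8×5 + 10×0 + 6×0 + 8×4 + 11×5 + 7×2 + 8×3 = 165
B: 9×2 + 8×1 + 10×2 + 6×5 + 8×2 + 11×2 + 7×0 + 8×0 = 114
C: 9×3 + 8×2 + 10×5 + 6×2 + 8×3 + 11×3 + 7×5 + 8×1 = 205
D: 9×5 + 8×0 + 10×4 + 6×3 + 8×0 + 11×4 + 7×3 + 8×5 = 208
E: 9×4 + 8×4 + 10×3 + 6×4 + 8×5 + 11×1 + 7×1 + 8×4 = 212
F: 9×1 + 8×3 + 10×1 + 6×1 + 8×1 + 11×0 + 7×4 + 8×2 = 101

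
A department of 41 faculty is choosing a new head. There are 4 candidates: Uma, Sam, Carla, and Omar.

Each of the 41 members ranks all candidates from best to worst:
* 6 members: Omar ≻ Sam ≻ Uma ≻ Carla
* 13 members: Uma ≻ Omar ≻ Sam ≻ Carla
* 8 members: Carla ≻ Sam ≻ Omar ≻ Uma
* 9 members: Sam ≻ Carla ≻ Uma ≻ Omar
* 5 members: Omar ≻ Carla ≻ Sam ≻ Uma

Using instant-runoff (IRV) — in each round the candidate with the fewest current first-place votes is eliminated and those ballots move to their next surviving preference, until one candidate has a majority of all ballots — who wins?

Round 1: Uma 13, Sam 9, Carla 8, Omar 11. Carla eliminated.
Round 2: Uma 13, Sam 17, Omar 11. Omar eliminated.
Round 3: Uma 13, Sam 28. Sam has a majority (≥21).

Sam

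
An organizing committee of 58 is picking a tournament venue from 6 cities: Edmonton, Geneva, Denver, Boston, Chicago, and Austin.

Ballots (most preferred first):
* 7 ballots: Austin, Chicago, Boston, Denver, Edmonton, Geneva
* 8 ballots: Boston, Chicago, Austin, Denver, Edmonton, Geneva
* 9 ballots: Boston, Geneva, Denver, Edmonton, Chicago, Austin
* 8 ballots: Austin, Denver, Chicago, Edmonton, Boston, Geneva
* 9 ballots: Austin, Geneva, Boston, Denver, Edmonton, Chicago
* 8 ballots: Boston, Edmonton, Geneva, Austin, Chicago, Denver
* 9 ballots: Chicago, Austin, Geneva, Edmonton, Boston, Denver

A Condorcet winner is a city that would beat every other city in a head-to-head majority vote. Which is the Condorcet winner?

Austin vs Edmonton: 41–17
Austin vs Geneva: 41–17
Austin vs Denver: 49–9
Austin vs Boston: 33–25
Austin vs Chicago: 32–26
Austin beats every other city.

Austin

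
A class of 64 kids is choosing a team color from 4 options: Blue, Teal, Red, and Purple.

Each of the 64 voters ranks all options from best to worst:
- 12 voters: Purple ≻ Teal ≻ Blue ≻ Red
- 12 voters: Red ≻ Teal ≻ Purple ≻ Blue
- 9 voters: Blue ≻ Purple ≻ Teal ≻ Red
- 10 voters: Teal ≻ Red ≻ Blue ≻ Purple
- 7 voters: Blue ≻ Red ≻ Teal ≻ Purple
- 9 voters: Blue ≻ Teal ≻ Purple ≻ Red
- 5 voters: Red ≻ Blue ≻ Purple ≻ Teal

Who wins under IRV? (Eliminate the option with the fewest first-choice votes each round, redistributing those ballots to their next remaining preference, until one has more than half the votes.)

Round 1: Blue 25, Teal 10, Red 17, Purple 12. Teal eliminated.
Round 2: Blue 25, Red 27, Purple 12. Purple eliminated.
Round 3: Blue 37, Red 27. Blue has a majority (≥33).

Blue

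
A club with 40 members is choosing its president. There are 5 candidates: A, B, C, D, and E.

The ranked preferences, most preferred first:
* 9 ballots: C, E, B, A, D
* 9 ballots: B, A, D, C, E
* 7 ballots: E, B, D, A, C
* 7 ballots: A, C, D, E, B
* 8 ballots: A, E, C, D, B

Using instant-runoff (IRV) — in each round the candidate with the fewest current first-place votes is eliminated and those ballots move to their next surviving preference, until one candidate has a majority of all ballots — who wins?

B

Round 1: A 15, B 9, C 9, D 0, E 7. D eliminated.
Round 2: A 15, B 9, C 9, E 7. E eliminated.
Round 3: A 15, B 16, C 9. C eliminated.
Round 4: A 15, B 25. B has a majority (≥21).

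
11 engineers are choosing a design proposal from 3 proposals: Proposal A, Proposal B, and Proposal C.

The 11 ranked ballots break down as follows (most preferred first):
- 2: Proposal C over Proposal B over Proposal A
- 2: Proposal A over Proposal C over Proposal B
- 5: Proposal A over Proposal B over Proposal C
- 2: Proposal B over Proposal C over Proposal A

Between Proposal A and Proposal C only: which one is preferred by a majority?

Proposal A

Proposal A is ranked above Proposal C on 7 ballots; Proposal C above Proposal A on 4.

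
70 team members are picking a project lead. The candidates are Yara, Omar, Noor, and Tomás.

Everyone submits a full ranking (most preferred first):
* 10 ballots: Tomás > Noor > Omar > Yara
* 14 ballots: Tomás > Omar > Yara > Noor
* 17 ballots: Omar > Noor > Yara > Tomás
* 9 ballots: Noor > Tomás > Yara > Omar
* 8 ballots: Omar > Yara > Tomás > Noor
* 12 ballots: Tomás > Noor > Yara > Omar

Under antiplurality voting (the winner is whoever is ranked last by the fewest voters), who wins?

Yara

Last-place votes: Yara 10, Omar 21, Noor 22, Tomás 17.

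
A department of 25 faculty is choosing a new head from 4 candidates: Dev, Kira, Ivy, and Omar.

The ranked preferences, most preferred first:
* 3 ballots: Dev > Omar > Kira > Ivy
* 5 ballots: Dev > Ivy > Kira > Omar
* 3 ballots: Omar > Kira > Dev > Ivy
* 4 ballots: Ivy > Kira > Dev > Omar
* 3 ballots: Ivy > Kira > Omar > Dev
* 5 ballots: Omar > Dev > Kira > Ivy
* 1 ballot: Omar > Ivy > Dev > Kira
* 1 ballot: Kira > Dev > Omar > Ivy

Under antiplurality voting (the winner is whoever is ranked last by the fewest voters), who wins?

Kira

Last-place votes: Dev 3, Kira 1, Ivy 12, Omar 9.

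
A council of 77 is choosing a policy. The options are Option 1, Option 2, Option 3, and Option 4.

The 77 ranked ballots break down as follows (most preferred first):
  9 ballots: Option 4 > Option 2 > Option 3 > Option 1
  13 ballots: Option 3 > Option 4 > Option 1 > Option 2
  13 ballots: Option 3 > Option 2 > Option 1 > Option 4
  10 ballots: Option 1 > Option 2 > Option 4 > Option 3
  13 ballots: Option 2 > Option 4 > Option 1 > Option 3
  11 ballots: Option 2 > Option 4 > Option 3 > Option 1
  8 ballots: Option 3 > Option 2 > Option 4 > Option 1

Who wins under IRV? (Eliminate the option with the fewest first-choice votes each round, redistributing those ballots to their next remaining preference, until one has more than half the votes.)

Option 2

Round 1: Option 1 10, Option 2 24, Option 3 34, Option 4 9. Option 4 eliminated.
Round 2: Option 1 10, Option 2 33, Option 3 34. Option 1 eliminated.
Round 3: Option 2 43, Option 3 34. Option 2 has a majority (≥39).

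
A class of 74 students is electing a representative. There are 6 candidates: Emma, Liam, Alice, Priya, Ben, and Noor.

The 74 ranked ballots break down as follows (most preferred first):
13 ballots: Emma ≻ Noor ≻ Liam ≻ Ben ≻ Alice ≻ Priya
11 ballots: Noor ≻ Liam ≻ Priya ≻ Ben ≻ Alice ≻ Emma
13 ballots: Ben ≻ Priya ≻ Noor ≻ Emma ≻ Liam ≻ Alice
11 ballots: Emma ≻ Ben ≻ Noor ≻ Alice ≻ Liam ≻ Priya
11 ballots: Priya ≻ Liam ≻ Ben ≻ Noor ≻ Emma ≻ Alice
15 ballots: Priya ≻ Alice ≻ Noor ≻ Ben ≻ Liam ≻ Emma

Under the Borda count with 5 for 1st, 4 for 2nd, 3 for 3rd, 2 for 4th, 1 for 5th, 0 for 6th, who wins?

Noor

Emma: 13×5 + 11×0 + 13×2 + 11×5 + 11×1 + 15×0 = 157
Liam: 13×3 + 11×4 + 13×1 + 11×1 + 11×4 + 15×1 = 166
Alice: 13×1 + 11×1 + 13×0 + 11×2 + 11×0 + 15×4 = 106
Priya: 13×0 + 11×3 + 13×4 + 11×0 + 11×5 + 15×5 = 215
Ben: 13×2 + 11×2 + 13×5 + 11×4 + 11×3 + 15×2 = 220
Noor: 13×4 + 11×5 + 13×3 + 11×3 + 11×2 + 15×3 = 246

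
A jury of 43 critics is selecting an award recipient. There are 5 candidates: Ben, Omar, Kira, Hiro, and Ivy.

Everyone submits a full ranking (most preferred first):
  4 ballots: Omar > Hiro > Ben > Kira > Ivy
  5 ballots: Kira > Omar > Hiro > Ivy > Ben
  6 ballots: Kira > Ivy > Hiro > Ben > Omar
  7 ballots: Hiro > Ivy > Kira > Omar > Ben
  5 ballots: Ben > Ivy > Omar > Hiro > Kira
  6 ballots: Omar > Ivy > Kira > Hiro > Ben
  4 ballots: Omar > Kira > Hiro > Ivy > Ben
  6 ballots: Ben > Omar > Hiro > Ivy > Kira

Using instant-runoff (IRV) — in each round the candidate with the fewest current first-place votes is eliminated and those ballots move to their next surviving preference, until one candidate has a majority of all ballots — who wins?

Round 1: Ben 11, Omar 14, Kira 11, Hiro 7, Ivy 0. Ivy eliminated.
Round 2: Ben 11, Omar 14, Kira 11, Hiro 7. Hiro eliminated.
Round 3: Ben 11, Omar 14, Kira 18. Ben eliminated.
Round 4: Omar 25, Kira 18. Omar has a majority (≥22).

Omar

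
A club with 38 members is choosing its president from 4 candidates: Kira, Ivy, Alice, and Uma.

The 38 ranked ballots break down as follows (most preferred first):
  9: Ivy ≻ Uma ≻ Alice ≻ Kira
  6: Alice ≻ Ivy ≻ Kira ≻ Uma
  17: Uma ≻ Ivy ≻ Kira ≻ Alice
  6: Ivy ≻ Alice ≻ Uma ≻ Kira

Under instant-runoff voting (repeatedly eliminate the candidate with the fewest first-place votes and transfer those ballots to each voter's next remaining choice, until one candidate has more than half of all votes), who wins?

Round 1: Kira 0, Ivy 15, Alice 6, Uma 17. Kira eliminated.
Round 2: Ivy 15, Alice 6, Uma 17. Alice eliminated.
Round 3: Ivy 21, Uma 17. Ivy has a majority (≥20).

Ivy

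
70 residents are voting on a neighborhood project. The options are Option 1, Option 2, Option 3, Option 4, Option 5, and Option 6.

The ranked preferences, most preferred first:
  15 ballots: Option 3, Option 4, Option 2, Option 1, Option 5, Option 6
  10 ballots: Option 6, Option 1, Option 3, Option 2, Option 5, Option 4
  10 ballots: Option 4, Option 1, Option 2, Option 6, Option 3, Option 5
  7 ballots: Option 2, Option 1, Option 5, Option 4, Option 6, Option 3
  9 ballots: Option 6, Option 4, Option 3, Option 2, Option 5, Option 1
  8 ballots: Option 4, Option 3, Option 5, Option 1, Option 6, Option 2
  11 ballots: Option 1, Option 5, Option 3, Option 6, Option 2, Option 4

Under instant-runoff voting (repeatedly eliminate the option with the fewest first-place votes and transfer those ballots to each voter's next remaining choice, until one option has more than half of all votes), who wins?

Round 1: Option 1 11, Option 2 7, Option 3 15, Option 4 18, Option 5 0, Option 6 19. Option 5 eliminated.
Round 2: Option 1 11, Option 2 7, Option 3 15, Option 4 18, Option 6 19. Option 2 eliminated.
Round 3: Option 1 18, Option 3 15, Option 4 18, Option 6 19. Option 3 eliminated.
Round 4: Option 1 18, Option 4 33, Option 6 19. Option 1 eliminated.
Round 5: Option 4 40, Option 6 30. Option 4 has a majority (≥36).

Option 4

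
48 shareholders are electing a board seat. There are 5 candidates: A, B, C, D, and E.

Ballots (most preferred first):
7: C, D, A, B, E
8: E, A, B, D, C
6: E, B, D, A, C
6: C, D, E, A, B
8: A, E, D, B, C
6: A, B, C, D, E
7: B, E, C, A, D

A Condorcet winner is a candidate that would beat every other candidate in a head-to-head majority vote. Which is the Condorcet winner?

E

E vs A: 27–21
E vs B: 28–20
E vs C: 29–19
E vs D: 29–19
E beats every other candidate.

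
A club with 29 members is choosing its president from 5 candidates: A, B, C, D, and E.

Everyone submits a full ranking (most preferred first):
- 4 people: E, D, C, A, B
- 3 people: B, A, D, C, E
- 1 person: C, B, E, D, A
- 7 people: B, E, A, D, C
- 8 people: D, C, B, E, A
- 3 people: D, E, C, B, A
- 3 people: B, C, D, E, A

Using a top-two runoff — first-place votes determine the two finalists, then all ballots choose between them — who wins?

D

Round 1 first-place votes: A 0, B 13, C 1, D 11, E 4. B and D advance.
Runoff: B is ranked above D on 14 ballots, D above B on 15.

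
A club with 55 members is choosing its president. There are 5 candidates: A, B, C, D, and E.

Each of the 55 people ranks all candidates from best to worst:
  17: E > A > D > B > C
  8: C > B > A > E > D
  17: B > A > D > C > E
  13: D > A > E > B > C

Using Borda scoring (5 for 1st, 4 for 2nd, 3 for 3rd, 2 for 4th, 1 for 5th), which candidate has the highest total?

A: 17×4 + 8×3 + 17×4 + 13×4 = 212
B: 17×2 + 8×4 + 17×5 + 13×2 = 177
C: 17×1 + 8×5 + 17×2 + 13×1 = 104
D: 17×3 + 8×1 + 17×3 + 13×5 = 175
E: 17×5 + 8×2 + 17×1 + 13×3 = 157

A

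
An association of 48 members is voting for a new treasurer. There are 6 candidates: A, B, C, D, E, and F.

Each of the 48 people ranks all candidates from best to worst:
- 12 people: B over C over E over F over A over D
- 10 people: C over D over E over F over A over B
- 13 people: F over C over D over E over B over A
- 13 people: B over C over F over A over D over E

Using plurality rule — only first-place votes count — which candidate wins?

B

First-place votes: A 0, B 25, C 10, D 0, E 0, F 13.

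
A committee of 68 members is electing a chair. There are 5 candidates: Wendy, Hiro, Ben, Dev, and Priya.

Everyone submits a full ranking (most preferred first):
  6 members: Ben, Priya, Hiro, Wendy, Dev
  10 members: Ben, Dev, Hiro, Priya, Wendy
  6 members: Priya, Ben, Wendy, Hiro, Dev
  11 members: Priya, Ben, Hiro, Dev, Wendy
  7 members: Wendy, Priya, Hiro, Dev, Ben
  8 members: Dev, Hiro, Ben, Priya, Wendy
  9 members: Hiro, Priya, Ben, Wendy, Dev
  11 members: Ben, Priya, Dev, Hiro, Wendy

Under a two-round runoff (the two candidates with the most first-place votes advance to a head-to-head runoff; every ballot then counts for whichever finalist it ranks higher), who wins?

Ben

Round 1 first-place votes: Wendy 7, Hiro 9, Ben 27, Dev 8, Priya 17. Ben and Priya advance.
Runoff: Ben is ranked above Priya on 35 ballots, Priya above Ben on 33.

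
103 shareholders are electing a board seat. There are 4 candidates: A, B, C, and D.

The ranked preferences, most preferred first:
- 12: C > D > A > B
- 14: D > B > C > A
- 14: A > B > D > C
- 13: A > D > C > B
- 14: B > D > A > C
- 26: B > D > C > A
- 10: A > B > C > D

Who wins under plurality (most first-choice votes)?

B

First-place votes: A 37, B 40, C 12, D 14.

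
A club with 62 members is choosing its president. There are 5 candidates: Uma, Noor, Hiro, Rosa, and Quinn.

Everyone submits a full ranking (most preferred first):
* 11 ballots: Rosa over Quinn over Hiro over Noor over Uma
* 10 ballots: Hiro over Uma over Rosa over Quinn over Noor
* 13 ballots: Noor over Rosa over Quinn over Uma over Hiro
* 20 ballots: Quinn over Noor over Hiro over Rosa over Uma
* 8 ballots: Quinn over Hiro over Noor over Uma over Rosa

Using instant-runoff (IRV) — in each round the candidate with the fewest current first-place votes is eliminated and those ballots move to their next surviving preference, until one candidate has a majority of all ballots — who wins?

Rosa

Round 1: Uma 0, Noor 13, Hiro 10, Rosa 11, Quinn 28. Uma eliminated.
Round 2: Noor 13, Hiro 10, Rosa 11, Quinn 28. Hiro eliminated.
Round 3: Noor 13, Rosa 21, Quinn 28. Noor eliminated.
Round 4: Rosa 34, Quinn 28. Rosa has a majority (≥32).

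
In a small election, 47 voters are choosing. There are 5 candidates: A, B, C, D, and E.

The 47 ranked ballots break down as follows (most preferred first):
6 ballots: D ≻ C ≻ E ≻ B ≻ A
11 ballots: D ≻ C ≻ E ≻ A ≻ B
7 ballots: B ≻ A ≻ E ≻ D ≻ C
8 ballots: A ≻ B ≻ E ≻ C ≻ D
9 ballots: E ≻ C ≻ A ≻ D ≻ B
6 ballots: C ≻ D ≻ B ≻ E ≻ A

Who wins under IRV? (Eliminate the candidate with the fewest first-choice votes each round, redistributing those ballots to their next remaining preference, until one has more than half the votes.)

A

Round 1: A 8, B 7, C 6, D 17, E 9. C eliminated.
Round 2: A 8, B 7, D 23, E 9. B eliminated.
Round 3: A 15, D 23, E 9. E eliminated.
Round 4: A 24, D 23. A has a majority (≥24).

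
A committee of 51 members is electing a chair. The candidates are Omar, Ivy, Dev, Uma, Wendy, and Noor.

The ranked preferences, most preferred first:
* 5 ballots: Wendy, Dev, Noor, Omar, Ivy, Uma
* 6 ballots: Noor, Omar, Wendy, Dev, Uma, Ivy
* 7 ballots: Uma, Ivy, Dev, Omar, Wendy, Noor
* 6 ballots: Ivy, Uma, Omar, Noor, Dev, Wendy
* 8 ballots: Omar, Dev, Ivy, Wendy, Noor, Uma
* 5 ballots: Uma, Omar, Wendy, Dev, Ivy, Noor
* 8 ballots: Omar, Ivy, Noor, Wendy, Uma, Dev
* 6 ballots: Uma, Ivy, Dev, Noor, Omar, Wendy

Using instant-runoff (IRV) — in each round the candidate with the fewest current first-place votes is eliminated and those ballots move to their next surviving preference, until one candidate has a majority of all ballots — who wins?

Omar

Round 1: Omar 16, Ivy 6, Dev 0, Uma 18, Wendy 5, Noor 6. Dev eliminated.
Round 2: Omar 16, Ivy 6, Uma 18, Wendy 5, Noor 6. Wendy eliminated.
Round 3: Omar 16, Ivy 6, Uma 18, Noor 11. Ivy eliminated.
Round 4: Omar 16, Uma 24, Noor 11. Noor eliminated.
Round 5: Omar 27, Uma 24. Omar has a majority (≥26).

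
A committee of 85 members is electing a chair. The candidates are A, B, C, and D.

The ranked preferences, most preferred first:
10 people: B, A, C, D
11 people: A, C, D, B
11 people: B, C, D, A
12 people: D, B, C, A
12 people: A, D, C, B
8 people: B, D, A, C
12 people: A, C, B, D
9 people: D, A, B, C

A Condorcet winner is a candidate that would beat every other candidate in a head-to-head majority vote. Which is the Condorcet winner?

A vs B: 44–41
A vs C: 62–23
A vs D: 45–40
A beats every other candidate.

A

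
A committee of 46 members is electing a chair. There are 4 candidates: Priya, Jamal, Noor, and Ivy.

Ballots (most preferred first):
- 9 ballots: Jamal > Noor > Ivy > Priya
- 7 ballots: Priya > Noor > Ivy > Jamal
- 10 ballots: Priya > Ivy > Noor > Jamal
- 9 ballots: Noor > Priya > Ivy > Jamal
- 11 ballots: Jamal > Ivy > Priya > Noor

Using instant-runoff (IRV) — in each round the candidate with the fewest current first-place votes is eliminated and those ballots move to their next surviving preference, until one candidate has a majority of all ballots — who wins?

Priya

Round 1: Priya 17, Jamal 20, Noor 9, Ivy 0. Ivy eliminated.
Round 2: Priya 17, Jamal 20, Noor 9. Noor eliminated.
Round 3: Priya 26, Jamal 20. Priya has a majority (≥24).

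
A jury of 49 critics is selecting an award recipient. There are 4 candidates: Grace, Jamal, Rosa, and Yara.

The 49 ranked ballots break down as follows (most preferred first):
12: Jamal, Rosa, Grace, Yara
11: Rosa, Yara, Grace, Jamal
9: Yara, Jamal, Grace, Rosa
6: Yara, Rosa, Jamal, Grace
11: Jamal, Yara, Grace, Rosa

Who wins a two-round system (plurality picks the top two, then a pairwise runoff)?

Yara

Round 1 first-place votes: Grace 0, Jamal 23, Rosa 11, Yara 15. Jamal and Yara advance.
Runoff: Jamal is ranked above Yara on 23 ballots, Yara above Jamal on 26.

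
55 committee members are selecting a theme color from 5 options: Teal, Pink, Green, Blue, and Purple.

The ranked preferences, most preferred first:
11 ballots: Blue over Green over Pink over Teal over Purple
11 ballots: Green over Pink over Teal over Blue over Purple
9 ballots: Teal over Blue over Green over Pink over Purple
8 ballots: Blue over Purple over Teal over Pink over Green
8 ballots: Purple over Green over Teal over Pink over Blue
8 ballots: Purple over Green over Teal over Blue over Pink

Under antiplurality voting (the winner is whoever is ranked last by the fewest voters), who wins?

Teal

Last-place votes: Teal 0, Pink 8, Green 8, Blue 8, Purple 31.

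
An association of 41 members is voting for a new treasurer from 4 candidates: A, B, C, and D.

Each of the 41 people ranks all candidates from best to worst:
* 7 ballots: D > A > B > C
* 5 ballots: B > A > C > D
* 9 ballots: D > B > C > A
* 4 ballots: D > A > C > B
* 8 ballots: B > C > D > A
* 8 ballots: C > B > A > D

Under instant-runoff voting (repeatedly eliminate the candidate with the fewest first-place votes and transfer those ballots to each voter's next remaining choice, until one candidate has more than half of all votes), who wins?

B

Round 1: A 0, B 13, C 8, D 20. A eliminated.
Round 2: B 13, C 8, D 20. C eliminated.
Round 3: B 21, D 20. B has a majority (≥21).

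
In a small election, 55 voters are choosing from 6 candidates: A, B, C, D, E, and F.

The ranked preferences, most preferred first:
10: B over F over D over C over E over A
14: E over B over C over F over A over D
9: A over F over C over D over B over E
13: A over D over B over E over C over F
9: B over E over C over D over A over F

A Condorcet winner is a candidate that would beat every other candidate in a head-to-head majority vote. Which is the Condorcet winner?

B vs A: 33–22
B vs C: 46–9
B vs D: 33–22
B vs E: 41–14
B vs F: 46–9
B beats every other candidate.

B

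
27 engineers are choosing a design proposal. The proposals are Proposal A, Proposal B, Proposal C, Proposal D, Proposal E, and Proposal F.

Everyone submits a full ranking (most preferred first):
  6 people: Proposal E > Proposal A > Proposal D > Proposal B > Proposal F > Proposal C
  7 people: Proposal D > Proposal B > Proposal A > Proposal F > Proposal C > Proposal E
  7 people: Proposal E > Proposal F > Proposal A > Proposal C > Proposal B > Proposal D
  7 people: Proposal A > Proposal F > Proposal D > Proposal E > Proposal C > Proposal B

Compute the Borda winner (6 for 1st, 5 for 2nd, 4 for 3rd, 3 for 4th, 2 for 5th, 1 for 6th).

Proposal A

Proposal A: 6×5 + 7×4 + 7×4 + 7×6 = 128
Proposal B: 6×3 + 7×5 + 7×2 + 7×1 = 74
Proposal C: 6×1 + 7×2 + 7×3 + 7×2 = 55
Proposal D: 6×4 + 7×6 + 7×1 + 7×4 = 101
Proposal E: 6×6 + 7×1 + 7×6 + 7×3 = 106
Proposal F: 6×2 + 7×3 + 7×5 + 7×5 = 103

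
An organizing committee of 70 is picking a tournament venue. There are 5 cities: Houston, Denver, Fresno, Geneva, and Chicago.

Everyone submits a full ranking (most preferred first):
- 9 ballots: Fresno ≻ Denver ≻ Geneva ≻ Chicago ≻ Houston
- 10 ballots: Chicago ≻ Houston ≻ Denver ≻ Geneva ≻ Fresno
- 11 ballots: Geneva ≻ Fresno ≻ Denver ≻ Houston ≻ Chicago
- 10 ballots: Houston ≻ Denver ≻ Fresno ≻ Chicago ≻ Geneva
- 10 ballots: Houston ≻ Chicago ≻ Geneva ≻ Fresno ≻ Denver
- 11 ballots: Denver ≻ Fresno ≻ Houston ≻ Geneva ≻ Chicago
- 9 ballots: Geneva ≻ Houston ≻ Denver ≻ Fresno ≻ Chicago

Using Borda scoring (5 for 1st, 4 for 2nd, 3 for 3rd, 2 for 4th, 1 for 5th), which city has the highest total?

Houston: 9×1 + 10×4 + 11×2 + 10×5 + 10×5 + 11×3 + 9×4 = 240
Denver: 9×4 + 10×3 + 11×3 + 10×4 + 10×1 + 11×5 + 9×3 = 231
Fresno: 9×5 + 10×1 + 11×4 + 10×3 + 10×2 + 11×4 + 9×2 = 211
Geneva: 9×3 + 10×2 + 11×5 + 10×1 + 10×3 + 11×2 + 9×5 = 209
Chicago: 9×2 + 10×5 + 11×1 + 10×2 + 10×4 + 11×1 + 9×1 = 159

Houston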